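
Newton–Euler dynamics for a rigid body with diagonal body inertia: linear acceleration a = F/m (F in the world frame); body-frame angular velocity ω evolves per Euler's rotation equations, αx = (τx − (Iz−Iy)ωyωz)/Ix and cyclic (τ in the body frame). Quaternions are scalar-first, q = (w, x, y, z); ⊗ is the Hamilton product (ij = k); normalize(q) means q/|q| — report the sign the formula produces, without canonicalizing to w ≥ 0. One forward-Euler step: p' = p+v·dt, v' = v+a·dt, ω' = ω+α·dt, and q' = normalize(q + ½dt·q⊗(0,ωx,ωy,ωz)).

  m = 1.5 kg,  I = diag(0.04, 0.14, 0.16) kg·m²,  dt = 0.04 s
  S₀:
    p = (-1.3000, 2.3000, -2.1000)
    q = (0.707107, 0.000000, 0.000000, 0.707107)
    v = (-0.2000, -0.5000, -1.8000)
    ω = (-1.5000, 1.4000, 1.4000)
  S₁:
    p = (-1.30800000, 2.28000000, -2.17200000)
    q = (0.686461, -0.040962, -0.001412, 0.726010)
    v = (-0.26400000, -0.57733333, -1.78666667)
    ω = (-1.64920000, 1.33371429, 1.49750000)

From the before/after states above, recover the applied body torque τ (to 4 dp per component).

τ = (-0.1100, 0.0200, 0.1800)

ω₁ − ω₀ = (-0.14920000, -0.06628571, 0.09750000)
ω₀×(Iω₀) = (0.0392, 0.2520, -0.2100)
I·α + gyro = (-0.1100, 0.0200, 0.1800)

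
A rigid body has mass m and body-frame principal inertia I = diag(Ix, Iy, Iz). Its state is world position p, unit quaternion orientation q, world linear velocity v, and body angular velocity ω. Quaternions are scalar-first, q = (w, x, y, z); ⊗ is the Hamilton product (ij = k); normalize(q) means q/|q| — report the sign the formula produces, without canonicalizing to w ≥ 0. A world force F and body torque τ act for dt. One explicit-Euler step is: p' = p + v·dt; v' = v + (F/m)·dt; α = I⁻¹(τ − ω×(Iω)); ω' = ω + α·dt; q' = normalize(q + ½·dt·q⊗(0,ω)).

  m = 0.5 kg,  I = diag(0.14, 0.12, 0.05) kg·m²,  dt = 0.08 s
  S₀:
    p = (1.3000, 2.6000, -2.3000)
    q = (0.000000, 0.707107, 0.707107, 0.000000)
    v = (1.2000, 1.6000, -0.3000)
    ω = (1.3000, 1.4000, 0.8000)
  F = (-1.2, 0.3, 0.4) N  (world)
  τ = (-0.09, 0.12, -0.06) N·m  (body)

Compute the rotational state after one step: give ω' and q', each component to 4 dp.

ω' = (1.2934, 1.4176, 0.7622)
q' = (-0.0761, 0.7272, 0.6821, 0.0028)

gyro term ω×Iω = (-0.0784, 0.0936, -0.0364)
(τ − ω×Iω)/I = (-0.0829, 0.2200, -0.4720)
ω + α·dt = (1.2934, 1.4176, 0.7622)
Hamilton product q⊗(0,ω) = (-1.9091889, 0.5656856, -0.5656856, 0.0707107)
q' = normalize(q + ½dt·q⊗(0,ω)) = (-0.0761, 0.7272, 0.6821, 0.0028)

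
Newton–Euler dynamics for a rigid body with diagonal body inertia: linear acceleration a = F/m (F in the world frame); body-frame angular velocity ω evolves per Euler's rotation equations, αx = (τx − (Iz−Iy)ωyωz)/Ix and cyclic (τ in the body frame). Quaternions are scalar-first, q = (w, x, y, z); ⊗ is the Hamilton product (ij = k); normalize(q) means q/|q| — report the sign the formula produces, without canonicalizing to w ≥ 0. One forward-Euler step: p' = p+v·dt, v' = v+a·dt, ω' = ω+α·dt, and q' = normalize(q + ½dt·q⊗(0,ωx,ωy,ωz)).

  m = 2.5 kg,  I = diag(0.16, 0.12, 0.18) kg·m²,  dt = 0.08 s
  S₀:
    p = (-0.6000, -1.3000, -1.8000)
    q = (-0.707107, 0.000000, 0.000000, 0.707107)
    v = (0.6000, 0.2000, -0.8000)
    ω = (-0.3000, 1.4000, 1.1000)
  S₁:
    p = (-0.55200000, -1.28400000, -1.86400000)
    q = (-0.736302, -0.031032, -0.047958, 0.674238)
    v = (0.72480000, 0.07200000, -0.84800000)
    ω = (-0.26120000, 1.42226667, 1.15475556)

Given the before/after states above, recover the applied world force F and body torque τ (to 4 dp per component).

ω₁ − ω₀ = (0.03880000, 0.02226667, 0.05475556)
precession coupling = (0.0924, 0.0066, 0.0168)
applied torque τ = (0.1700, 0.0400, 0.1400)
v₁ − v₀ = (0.12480000, -0.12800000, -0.04800000)
m·(v₁−v₀)/dt = (3.9000, -4.0000, -1.5000)

F = (3.9000, -4.0000, -1.5000)
τ = (0.1700, 0.0400, 0.1400)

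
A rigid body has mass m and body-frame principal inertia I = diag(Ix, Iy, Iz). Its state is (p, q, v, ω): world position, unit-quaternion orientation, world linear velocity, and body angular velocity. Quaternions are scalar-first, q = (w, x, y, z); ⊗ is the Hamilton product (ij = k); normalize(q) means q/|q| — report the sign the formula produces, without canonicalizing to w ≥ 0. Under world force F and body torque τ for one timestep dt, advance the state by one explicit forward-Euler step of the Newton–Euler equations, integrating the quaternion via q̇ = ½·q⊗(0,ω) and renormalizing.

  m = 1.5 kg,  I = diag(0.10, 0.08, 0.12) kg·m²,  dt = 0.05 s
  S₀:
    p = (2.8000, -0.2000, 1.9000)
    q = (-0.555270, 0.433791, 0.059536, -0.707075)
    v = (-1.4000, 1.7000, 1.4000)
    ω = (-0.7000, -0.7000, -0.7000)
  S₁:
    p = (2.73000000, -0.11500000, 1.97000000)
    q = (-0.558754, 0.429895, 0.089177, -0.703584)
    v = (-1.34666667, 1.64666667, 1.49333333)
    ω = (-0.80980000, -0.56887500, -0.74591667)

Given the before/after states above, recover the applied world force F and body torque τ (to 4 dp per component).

Δω = ω₁−ω₀ = (-0.10980000, 0.13112500, -0.04591667)
applied torque τ = (-0.2000, 0.2000, -0.1200)
Δv = v₁−v₀ = (0.05333333, -0.05333333, 0.09333333)
applied force F = (1.6000, -1.6000, 2.8000)

F = (1.6000, -1.6000, 2.8000)
τ = (-0.2000, 0.2000, -0.1200)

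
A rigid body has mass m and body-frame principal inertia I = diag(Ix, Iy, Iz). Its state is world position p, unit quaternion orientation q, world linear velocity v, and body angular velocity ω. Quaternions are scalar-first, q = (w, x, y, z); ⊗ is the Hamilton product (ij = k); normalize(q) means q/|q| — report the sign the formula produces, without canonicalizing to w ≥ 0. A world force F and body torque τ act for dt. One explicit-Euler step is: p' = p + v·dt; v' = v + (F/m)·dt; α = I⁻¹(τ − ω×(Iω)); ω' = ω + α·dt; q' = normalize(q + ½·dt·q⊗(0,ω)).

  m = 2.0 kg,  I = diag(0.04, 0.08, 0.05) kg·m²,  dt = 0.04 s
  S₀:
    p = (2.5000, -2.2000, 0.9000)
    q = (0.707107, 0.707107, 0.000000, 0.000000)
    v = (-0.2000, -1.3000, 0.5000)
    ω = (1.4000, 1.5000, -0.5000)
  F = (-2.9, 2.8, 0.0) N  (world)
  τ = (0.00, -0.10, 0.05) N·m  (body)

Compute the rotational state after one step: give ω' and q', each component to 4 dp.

ω×(Iω) gyroscopic = (0.0225, 0.0070, 0.0840)
α = I⁻¹(τ − ω×Iω) = (-0.5625, -1.3375, -0.6800)
ω' = ω + α·dt = (1.3775, 1.4465, -0.5272)
2q̇ = q⊗(0,ω) = (-0.9899498, 0.9899498, 1.4142140, 0.7071070)
q + ½dt·q⊗(0,ω), renormalized = (0.6867, 0.7263, 0.0283, 0.0141)

ω' = (1.3775, 1.4465, -0.5272)
q' = (0.6867, 0.7263, 0.0283, 0.0141)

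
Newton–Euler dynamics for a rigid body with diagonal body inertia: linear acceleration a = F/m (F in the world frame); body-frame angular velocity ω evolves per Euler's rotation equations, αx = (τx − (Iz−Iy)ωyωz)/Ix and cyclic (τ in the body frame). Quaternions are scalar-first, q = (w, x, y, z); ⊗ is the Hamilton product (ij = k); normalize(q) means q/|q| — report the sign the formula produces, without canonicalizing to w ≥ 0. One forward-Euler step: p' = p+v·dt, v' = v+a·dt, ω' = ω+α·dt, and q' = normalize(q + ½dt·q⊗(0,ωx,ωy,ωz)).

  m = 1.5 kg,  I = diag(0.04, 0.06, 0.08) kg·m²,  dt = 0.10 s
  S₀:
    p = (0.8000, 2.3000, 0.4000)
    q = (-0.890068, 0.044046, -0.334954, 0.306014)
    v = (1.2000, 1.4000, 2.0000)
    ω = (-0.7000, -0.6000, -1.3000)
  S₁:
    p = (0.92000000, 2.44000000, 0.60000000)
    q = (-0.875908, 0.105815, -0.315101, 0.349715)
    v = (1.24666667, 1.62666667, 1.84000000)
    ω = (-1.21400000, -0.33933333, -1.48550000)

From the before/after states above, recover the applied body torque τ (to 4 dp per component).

ω₁ − ω₀ = (-0.51400000, 0.26066667, -0.18550000)
ω₀×(Iω₀) = (0.0156, -0.0364, 0.0084)
applied torque τ = (-0.1900, 0.1200, -0.1400)

τ = (-0.1900, 0.1200, -0.1400)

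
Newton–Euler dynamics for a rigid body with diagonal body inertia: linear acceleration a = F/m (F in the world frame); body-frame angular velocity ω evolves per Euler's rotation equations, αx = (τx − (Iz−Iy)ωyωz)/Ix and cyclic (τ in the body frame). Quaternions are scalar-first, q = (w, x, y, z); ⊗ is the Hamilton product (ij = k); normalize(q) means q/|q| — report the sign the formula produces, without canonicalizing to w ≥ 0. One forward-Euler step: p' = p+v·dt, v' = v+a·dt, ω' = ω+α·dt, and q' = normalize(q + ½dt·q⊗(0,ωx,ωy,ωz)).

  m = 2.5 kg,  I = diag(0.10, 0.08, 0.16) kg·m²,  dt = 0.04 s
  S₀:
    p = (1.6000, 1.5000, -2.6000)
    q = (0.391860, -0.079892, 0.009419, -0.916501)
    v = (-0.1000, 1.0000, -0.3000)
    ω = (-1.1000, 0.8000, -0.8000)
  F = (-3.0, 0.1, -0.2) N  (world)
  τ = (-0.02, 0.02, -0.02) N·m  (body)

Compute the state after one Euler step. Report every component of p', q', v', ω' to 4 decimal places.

p' = p + v·dt = (1.5960, 1.5400, -2.6120)
new velocity v' = (-0.1480, 1.0016, -0.3032)
precession coupling ω×(Iω) = (-0.0512, -0.0528, 0.0176)
α = I⁻¹(τ − ω×Iω) = (0.3120, 0.9100, -0.2350)
ω + α·dt = (-1.0875, 0.8364, -0.8094)
Hamilton product q⊗(0,ω) = (-0.8286172, 0.2946196, 1.2577255, -0.3670407)
q' = normalize(q + ½dt·q⊗(0,ω)) = (0.3751, -0.0740, 0.0346, -0.9234)

p' = (1.5960, 1.5400, -2.6120)
q' = (0.3751, -0.0740, 0.0346, -0.9234)
v' = (-0.1480, 1.0016, -0.3032)
ω' = (-1.0875, 0.8364, -0.8094)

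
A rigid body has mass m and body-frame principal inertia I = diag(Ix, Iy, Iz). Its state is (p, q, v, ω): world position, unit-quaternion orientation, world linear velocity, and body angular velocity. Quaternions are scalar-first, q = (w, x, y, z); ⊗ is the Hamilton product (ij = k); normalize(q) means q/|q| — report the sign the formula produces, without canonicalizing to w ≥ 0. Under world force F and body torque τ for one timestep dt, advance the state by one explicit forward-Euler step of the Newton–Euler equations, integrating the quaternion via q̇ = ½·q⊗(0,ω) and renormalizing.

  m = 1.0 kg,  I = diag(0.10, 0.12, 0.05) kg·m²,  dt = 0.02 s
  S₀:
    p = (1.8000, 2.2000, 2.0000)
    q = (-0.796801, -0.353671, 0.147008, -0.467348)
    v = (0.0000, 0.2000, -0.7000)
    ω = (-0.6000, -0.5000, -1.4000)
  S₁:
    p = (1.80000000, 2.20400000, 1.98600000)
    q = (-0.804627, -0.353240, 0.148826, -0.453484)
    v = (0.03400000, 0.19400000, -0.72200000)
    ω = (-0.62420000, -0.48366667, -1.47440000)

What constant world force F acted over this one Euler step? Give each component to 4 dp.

F = (1.7000, -0.3000, -1.1000)

v₁ − v₀ = (0.03400000, -0.00600000, -0.02200000)
m·(v₁−v₀)/dt = (1.7000, -0.3000, -1.1000)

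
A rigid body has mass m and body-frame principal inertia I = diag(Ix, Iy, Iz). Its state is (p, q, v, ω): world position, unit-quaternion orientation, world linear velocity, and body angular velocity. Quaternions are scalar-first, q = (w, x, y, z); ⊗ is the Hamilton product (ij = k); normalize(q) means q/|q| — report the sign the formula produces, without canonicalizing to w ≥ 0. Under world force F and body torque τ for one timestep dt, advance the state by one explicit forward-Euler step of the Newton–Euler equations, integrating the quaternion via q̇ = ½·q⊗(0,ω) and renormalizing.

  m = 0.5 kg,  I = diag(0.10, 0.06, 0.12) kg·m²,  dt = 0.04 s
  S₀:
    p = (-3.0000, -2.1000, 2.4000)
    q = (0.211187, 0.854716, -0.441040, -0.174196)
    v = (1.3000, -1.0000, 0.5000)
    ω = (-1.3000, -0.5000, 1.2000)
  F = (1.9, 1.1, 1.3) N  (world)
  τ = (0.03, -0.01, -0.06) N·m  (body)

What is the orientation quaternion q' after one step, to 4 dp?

2q̇ = q⊗(0,ω) = (1.0996460, -0.8908891, -0.9047979, -0.7472856)
updated quaternion q' = (0.2330, 0.8363, -0.4588, -0.1890)

q' = (0.2330, 0.8363, -0.4588, -0.1890)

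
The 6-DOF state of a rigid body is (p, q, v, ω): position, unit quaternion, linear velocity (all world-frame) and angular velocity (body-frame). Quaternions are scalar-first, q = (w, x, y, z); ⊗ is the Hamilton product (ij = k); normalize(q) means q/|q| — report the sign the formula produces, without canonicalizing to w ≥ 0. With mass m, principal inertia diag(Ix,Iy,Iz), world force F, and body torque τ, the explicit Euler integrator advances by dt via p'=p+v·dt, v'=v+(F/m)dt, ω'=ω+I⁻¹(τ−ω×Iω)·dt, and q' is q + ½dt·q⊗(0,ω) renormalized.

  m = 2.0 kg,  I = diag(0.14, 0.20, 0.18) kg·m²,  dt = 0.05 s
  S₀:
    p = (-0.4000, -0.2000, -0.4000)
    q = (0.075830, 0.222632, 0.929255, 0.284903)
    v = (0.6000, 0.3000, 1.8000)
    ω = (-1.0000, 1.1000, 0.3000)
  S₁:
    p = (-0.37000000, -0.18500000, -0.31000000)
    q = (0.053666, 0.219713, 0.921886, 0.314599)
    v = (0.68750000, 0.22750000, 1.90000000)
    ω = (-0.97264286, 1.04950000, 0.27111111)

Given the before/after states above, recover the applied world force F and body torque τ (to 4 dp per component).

F = (3.5000, -2.9000, 4.0000)
τ = (0.0700, -0.1900, -0.1700)

ω₁ − ω₀ = (0.02735714, -0.05050000, -0.02888889)
applied torque τ = (0.0700, -0.1900, -0.1700)
v₁ − v₀ = (0.08750000, -0.07250000, 0.10000000)
m·(v₁−v₀)/dt = (3.5000, -2.9000, 4.0000)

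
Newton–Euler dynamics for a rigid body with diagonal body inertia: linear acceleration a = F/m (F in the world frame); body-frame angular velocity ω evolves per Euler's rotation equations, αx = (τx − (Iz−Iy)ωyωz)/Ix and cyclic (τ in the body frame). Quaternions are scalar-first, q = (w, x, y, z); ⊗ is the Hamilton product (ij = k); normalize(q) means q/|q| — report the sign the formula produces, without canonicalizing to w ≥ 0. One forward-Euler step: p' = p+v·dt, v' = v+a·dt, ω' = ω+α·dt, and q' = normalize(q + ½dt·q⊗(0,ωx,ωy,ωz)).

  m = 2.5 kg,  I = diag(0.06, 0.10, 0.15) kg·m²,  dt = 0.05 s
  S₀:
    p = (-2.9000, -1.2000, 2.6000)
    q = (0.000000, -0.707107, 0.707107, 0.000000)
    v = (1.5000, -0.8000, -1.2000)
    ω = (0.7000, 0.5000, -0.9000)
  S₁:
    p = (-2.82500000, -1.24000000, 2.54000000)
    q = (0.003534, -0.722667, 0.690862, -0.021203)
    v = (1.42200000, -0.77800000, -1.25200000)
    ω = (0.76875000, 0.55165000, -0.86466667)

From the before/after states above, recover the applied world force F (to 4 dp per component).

F = (-3.9000, 1.1000, -2.6000)

Δv = v₁−v₀ = (-0.07800000, 0.02200000, -0.05200000)
applied force F = (-3.9000, 1.1000, -2.6000)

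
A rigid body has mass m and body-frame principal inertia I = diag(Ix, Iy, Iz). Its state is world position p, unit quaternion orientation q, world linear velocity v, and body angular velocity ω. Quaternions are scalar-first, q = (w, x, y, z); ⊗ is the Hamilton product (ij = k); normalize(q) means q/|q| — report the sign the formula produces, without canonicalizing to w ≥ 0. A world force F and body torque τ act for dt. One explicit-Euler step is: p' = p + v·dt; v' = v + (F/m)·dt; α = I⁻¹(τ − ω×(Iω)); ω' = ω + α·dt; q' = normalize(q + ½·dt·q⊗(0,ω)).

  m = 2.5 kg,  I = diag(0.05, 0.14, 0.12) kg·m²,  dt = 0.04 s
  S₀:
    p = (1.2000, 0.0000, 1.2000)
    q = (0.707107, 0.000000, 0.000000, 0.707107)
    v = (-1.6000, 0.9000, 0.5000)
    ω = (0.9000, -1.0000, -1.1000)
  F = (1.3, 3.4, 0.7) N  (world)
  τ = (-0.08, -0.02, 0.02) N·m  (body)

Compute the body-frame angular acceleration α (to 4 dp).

α = (-1.1600, -0.6379, 0.8417)

ω×(Iω) gyroscopic = (-0.0220, 0.0693, -0.0810)
angular accel α = (-1.1600, -0.6379, 0.8417)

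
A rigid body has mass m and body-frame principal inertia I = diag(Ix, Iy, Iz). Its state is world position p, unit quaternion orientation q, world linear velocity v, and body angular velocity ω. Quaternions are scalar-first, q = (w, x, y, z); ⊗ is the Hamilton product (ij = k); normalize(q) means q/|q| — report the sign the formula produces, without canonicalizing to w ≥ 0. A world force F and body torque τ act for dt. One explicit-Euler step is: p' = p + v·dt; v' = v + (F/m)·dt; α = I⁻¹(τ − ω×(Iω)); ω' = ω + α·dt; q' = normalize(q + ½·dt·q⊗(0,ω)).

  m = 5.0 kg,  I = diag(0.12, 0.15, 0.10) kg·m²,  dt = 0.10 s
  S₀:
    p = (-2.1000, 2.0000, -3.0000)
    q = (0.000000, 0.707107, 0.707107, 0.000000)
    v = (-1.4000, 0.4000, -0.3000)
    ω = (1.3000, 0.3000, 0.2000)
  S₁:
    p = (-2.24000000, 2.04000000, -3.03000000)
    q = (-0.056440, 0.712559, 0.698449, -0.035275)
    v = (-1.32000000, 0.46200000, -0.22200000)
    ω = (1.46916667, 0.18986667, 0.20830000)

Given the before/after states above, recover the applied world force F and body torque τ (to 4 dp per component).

ω₁ − ω₀ = (0.16916667, -0.11013333, 0.00830000)
ω₀×(Iω₀) = (-0.0030, 0.0052, 0.0117)
I·α + gyro = (0.2000, -0.1600, 0.0200)
velocity change Δv = (0.08000000, 0.06200000, 0.07800000)
F = m·Δv/dt = (4.0000, 3.1000, 3.9000)

F = (4.0000, 3.1000, 3.9000)
τ = (0.2000, -0.1600, 0.0200)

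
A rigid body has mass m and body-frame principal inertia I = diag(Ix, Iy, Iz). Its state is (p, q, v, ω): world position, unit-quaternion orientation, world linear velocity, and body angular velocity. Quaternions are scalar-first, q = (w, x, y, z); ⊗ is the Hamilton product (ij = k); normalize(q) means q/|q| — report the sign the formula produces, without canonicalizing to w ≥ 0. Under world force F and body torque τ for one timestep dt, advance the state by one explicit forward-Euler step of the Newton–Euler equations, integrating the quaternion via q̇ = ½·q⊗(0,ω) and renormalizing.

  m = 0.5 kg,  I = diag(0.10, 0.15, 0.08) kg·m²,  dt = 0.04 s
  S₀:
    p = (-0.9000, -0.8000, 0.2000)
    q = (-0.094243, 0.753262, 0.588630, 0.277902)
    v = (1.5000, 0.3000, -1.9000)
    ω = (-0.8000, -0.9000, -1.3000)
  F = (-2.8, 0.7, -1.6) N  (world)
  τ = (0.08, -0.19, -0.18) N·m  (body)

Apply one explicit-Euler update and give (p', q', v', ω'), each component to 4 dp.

p' = (-0.8400, -0.7880, 0.1240)
q' = (-0.0643, 0.7440, 0.6051, 0.2760)
v' = (1.2760, 0.3560, -2.0280)
ω' = (-0.7352, -0.9562, -1.4080)

α = I⁻¹(τ − ω×Iω) = (1.6190, -1.4053, -2.7000)
ω' = ω + α·dt = (-0.7352, -0.9562, -1.4080)
Hamilton product q⊗(0,ω) = (1.4936492, -0.4397128, 0.8417377, -0.0845159)
q + ½dt·q⊗(0,ω), renormalized = (-0.0643, 0.7440, 0.6051, 0.2760)
a = (-5.6000, 1.4000, -3.2000)
p' = p + v·dt = (-0.8400, -0.7880, 0.1240)
new velocity v' = (1.2760, 0.3560, -2.0280)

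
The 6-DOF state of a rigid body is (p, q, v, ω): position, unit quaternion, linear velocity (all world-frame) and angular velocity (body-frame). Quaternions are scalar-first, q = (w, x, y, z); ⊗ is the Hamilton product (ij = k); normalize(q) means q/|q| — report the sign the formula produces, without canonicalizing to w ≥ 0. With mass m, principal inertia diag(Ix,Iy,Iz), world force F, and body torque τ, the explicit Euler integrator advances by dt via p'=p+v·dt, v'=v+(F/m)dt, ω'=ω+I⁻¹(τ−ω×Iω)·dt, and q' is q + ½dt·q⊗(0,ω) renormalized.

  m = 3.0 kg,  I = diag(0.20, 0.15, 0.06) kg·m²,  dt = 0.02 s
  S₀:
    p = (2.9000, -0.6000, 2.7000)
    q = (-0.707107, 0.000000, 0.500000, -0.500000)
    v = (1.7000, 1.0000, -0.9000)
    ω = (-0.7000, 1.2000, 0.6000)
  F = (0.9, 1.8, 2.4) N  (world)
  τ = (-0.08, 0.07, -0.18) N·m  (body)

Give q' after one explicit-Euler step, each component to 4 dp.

q' = (-0.7100, 0.0139, 0.4950, -0.5007)

Hamilton product q⊗(0,ω) = (-0.3000000, 1.3949749, -0.4985284, -0.0742642)
q' = normalize(q + ½dt·q⊗(0,ω)) = (-0.7100, 0.0139, 0.4950, -0.5007)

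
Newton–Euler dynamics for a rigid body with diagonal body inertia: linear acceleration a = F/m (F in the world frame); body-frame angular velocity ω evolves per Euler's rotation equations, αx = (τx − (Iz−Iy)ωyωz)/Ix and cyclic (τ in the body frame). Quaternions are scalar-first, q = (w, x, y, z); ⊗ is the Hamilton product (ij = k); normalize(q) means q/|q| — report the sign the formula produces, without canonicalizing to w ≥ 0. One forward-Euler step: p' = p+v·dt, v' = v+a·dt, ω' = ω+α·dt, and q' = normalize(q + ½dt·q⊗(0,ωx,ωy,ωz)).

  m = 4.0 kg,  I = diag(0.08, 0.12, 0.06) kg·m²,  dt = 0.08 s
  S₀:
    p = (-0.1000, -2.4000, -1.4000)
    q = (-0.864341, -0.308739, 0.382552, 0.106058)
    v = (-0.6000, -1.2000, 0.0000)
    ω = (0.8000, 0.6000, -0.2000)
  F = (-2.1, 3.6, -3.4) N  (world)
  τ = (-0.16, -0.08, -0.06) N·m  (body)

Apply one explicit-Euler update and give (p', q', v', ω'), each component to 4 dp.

p' = (-0.1480, -2.4960, -1.4000)
q' = (-0.8621, -0.3417, 0.3624, 0.0932)
v' = (-0.6420, -1.1280, -0.0680)
ω' = (0.6328, 0.5488, -0.3056)

linear accel F/m = (-0.5250, 0.9000, -0.8500)
p' = p + v·dt = (-0.1480, -2.4960, -1.4000)
new velocity v' = (-0.6420, -1.1280, -0.0680)
precession coupling ω×(Iω) = (0.0072, -0.0032, 0.0192)
(τ − ω×Iω)/I = (-2.0900, -0.6400, -1.3200)
new body rate ω' = (0.6328, 0.5488, -0.3056)
2q̇ = q⊗(0,ω) = (0.0386716, -0.8316180, -0.4955060, -0.3184168)
q' = normalize(q + ½dt·q⊗(0,ω)) = (-0.8621, -0.3417, 0.3624, 0.0932)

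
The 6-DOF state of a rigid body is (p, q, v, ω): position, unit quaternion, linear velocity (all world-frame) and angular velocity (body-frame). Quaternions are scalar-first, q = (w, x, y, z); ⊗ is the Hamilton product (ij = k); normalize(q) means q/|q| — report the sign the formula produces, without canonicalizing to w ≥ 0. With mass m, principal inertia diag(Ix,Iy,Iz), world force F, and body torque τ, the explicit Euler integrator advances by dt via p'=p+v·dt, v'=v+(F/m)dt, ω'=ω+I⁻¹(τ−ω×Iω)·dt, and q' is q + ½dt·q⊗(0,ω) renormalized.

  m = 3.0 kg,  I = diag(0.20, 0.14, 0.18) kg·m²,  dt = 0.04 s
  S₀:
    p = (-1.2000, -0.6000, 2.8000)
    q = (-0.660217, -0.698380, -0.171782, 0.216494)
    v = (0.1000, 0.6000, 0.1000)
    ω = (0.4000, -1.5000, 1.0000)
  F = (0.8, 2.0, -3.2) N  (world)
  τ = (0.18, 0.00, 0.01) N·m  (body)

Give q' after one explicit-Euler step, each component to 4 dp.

q' = (-0.6637, -0.7001, -0.1362, 0.2255)

Hamilton product q⊗(0,ω) = (-0.1948150, -0.1111278, 1.7753031, 0.4560658)
updated quaternion q' = (-0.6637, -0.7001, -0.1362, 0.2255)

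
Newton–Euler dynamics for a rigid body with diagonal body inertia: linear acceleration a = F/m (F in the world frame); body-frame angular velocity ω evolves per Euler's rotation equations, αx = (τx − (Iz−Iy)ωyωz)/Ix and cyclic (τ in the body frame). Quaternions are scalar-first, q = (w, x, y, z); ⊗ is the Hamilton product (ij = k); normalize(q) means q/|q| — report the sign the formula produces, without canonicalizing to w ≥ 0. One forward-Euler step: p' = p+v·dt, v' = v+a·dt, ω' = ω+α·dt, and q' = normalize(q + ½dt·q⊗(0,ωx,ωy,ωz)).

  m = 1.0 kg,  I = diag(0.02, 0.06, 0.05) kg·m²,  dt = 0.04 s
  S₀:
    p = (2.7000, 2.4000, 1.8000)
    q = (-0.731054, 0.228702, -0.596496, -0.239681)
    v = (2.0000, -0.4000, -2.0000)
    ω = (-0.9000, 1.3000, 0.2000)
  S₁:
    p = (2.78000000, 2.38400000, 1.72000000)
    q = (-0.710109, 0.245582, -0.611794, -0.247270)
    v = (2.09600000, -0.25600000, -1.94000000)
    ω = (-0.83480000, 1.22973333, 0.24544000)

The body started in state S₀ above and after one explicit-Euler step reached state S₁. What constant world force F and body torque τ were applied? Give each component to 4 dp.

F = (2.4000, 3.6000, 1.5000)
τ = (0.0300, -0.1000, 0.0100)

ω₁ − ω₀ = (0.06520000, -0.07026667, 0.04544000)
applied torque τ = (0.0300, -0.1000, 0.0100)
velocity change Δv = (0.09600000, 0.14400000, 0.06000000)
applied force F = (2.4000, 3.6000, 1.5000)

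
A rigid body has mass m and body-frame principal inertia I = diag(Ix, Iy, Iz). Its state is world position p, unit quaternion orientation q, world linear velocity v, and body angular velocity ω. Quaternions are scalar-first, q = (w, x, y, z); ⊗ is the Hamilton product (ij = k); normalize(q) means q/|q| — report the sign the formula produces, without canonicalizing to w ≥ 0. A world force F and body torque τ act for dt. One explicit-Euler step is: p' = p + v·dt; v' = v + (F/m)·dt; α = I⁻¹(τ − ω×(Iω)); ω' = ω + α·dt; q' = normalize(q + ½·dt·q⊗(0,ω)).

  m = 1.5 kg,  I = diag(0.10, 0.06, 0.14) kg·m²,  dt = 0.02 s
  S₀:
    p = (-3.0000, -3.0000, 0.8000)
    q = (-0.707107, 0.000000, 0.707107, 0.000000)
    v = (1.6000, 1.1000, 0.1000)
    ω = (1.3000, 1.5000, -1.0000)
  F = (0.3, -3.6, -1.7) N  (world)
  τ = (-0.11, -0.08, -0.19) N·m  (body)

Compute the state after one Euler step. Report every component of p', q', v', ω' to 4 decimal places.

p' = (-2.9680, -2.9780, 0.8020)
q' = (-0.7175, -0.0163, 0.6963, -0.0021)
v' = (1.6040, 1.0520, 0.0773)
ω' = (1.3020, 1.4560, -1.0160)

a = F/m = (0.2000, -2.4000, -1.1333)
new position p' = (-2.9680, -2.9780, 0.8020)
v + (F/m)dt = (1.6040, 1.0520, 0.0773)
(τ − ω×Iω)/I = (0.1000, -2.2000, -0.8000)
new body rate ω' = (1.3020, 1.4560, -1.0160)
q⊗(0,ω) = (-1.0606605, -1.6263461, -1.0606605, -0.2121321)
q + ½dt·q⊗(0,ω), renormalized = (-0.7175, -0.0163, 0.6963, -0.0021)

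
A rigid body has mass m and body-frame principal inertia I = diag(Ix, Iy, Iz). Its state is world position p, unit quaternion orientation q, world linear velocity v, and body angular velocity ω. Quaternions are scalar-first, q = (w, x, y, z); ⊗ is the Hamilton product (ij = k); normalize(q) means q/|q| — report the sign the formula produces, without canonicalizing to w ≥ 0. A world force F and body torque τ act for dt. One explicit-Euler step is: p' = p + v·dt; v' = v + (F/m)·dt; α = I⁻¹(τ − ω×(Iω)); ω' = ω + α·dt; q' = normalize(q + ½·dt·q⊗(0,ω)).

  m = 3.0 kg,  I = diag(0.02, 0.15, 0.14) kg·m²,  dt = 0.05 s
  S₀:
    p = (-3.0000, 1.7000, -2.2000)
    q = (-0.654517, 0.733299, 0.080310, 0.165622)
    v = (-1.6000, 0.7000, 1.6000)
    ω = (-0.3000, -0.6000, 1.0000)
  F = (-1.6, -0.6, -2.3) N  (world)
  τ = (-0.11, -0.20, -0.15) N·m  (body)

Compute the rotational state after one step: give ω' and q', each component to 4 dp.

ω' = (-0.5900, -0.6787, 0.9381)
q' = (-0.6517, 0.7424, 0.0705, 0.1388)

angular accel α = (-5.8000, -1.5733, -1.2386)
ω + α·dt = (-0.5900, -0.6787, 0.9381)
Hamilton product q⊗(0,ω) = (0.1025537, 0.3760383, -0.3902754, -1.0704034)
updated quaternion q' = (-0.6517, 0.7424, 0.0705, 0.1388)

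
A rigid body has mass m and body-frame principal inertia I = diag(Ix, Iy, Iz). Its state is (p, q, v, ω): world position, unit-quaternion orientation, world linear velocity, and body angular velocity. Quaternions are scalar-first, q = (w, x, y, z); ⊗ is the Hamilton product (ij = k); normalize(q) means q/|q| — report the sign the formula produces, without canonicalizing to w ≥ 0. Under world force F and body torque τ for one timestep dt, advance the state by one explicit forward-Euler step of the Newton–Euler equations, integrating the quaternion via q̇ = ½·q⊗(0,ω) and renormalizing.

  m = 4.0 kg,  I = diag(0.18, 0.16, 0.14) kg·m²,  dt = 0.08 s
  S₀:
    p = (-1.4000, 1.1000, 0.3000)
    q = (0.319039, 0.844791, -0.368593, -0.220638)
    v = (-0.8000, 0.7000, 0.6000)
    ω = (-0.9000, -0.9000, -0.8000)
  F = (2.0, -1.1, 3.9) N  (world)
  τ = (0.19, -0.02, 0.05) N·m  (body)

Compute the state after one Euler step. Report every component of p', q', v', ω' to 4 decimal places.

p' = (-1.4640, 1.1560, 0.3480)
q' = (0.3285, 0.8356, -0.3445, -0.2740)
v' = (-0.7600, 0.6780, 0.6780)
ω' = (-0.8092, -0.9244, -0.7622)

a = (0.5000, -0.2750, 0.9750)
p + v·dt = (-1.4640, 1.1560, 0.3480)
new velocity v' = (-0.7600, 0.6780, 0.6780)
angular accel α = (1.1356, -0.3050, 0.4729)
new body rate ω' = (-0.8092, -0.9244, -0.7622)
2q̇ = q⊗(0,ω) = (0.2520678, -0.1908349, 0.5872719, -1.3472768)
q + ½dt·q⊗(0,ω), renormalized = (0.3285, 0.8356, -0.3445, -0.2740)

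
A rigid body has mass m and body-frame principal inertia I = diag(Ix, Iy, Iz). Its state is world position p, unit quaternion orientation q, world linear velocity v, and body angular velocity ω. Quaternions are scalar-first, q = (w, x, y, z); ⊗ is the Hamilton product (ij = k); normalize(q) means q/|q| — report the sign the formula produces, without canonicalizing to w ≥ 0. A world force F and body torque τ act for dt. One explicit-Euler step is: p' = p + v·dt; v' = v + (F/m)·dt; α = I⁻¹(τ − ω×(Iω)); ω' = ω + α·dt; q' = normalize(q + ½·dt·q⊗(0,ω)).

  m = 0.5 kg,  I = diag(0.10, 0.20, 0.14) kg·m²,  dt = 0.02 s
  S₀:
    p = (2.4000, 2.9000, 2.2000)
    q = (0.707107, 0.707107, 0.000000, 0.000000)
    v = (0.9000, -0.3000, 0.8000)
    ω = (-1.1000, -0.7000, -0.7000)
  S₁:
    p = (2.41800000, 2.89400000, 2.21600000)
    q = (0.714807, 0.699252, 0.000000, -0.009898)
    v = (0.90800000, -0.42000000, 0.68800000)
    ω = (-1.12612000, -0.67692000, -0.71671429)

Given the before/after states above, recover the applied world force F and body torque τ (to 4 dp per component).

F = (0.2000, -3.0000, -2.8000)
τ = (-0.1600, 0.2000, -0.0400)

Δv = v₁−v₀ = (0.00800000, -0.12000000, -0.11200000)
applied force F = (0.2000, -3.0000, -2.8000)
ω₁ − ω₀ = (-0.02612000, 0.02308000, -0.01671429)
τ = I·(Δω/dt) + ω₀×(Iω₀) = (-0.1600, 0.2000, -0.0400)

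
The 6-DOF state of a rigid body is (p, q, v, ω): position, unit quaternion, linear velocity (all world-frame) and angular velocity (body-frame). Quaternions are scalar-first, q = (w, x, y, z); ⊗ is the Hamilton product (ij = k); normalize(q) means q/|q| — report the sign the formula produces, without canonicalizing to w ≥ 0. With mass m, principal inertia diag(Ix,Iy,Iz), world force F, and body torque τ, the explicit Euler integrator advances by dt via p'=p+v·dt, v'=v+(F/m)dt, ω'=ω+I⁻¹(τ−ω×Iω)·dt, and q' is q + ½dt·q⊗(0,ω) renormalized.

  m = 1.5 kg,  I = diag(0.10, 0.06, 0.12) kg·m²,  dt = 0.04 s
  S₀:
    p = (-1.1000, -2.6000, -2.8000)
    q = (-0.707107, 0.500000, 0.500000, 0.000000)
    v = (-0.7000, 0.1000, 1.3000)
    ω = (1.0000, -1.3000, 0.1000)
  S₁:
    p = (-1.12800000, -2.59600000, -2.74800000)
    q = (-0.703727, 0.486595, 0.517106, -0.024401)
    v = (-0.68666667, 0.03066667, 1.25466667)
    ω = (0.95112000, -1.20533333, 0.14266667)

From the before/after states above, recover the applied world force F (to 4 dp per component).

F = (0.5000, -2.6000, -1.7000)

velocity change Δv = (0.01333333, -0.06933333, -0.04533333)
applied force F = (0.5000, -2.6000, -1.7000)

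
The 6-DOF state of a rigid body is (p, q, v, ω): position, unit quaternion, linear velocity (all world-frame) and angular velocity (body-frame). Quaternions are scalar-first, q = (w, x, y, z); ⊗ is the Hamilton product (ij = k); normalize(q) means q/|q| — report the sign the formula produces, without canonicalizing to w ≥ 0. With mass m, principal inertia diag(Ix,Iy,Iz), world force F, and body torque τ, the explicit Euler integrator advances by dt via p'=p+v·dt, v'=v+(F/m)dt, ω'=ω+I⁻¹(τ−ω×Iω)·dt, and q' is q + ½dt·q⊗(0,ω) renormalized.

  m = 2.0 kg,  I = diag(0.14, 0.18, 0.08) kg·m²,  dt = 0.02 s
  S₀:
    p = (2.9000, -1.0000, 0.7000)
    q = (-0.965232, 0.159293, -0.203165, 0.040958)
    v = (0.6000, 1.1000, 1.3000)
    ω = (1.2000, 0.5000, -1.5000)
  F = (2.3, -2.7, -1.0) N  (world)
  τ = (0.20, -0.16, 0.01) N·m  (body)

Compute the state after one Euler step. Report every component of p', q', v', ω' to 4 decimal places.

a = F/m = (1.1500, -1.3500, -0.5000)
p' = p + v·dt = (2.9120, -0.9780, 0.7260)
v' = v + a·dt = (0.6230, 1.0730, 1.2900)
precession coupling ω×(Iω) = (0.0750, -0.1080, 0.0240)
angular accel α = (0.8929, -0.2889, -0.1750)
ω' = ω + α·dt = (1.2179, 0.4942, -1.5035)
Hamilton product q⊗(0,ω) = (-0.0281321, -0.8740099, -0.1945269, 1.7712925)
q + ½dt·q⊗(0,ω), renormalized = (-0.9653, 0.1505, -0.2051, 0.0587)

p' = (2.9120, -0.9780, 0.7260)
q' = (-0.9653, 0.1505, -0.2051, 0.0587)
v' = (0.6230, 1.0730, 1.2900)
ω' = (1.2179, 0.4942, -1.5035)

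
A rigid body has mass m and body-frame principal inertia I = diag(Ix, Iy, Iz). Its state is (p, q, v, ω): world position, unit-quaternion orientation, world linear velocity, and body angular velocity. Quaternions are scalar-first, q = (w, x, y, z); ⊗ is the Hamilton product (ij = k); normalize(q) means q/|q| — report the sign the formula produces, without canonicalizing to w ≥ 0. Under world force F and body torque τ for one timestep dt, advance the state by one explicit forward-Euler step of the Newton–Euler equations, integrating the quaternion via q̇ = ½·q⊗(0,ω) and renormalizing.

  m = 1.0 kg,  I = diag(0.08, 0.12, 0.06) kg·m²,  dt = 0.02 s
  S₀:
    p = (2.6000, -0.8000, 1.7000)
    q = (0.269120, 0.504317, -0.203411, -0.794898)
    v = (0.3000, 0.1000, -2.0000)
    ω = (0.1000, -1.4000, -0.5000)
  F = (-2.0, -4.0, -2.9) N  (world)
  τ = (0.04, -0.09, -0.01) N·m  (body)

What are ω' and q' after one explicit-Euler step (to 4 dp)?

ω' = (0.1205, -1.4148, -0.5015)
q' = (0.2618, 0.4944, -0.2054, -0.8030)

α = I⁻¹(τ − ω×Iω) = (1.0250, -0.7417, -0.0733)
ω' = ω + α·dt = (0.1205, -1.4148, -0.5015)
q⊗(0,ω) = (-0.7326561, -0.9842397, -0.2040993, -0.8202627)
updated quaternion q' = (0.2618, 0.4944, -0.2054, -0.8030)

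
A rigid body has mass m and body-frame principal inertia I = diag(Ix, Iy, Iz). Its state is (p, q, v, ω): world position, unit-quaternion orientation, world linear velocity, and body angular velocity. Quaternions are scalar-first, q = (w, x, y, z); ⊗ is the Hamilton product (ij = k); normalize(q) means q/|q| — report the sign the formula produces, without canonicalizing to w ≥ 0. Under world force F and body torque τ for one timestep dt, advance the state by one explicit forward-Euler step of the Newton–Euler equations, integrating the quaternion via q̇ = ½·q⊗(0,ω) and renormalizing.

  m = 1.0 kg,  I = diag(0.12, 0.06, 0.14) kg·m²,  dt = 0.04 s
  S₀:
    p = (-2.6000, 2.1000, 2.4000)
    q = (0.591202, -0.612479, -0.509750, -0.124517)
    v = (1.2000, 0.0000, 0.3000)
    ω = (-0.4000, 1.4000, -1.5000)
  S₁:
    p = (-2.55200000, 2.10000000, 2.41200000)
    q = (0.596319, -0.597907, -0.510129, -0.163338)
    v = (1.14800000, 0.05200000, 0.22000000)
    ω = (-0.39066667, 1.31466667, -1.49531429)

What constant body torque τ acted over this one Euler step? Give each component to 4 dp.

τ = (-0.1400, -0.1400, 0.0500)

Δω = ω₁−ω₀ = (0.00933333, -0.08533333, 0.00468571)
I·α + gyro = (-0.1400, -0.1400, 0.0500)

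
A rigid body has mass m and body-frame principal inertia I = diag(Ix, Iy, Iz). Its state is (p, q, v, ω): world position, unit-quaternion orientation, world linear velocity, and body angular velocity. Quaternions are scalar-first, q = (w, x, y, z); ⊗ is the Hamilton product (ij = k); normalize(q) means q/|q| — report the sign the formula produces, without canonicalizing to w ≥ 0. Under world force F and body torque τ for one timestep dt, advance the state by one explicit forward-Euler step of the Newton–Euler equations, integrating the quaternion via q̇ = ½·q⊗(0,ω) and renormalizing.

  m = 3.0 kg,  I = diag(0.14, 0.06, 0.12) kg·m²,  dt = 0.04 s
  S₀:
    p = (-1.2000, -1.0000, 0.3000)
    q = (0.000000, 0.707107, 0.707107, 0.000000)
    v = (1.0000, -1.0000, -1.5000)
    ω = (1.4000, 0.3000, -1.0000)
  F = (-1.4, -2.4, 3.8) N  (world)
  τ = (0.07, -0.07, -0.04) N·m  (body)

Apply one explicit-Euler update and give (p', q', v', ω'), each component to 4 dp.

p' = (-1.1600, -1.0400, 0.2400)
q' = (-0.0240, 0.6925, 0.7208, -0.0155)
v' = (0.9813, -1.0320, -1.4493)
ω' = (1.4251, 0.2720, -1.0021)

a = (-0.4667, -0.8000, 1.2667)
new position p' = (-1.1600, -1.0400, 0.2400)
new velocity v' = (0.9813, -1.0320, -1.4493)
gyro term ω×Iω = (-0.0180, -0.0280, -0.0336)
angular accel α = (0.6286, -0.7000, -0.0533)
new body rate ω' = (1.4251, 0.2720, -1.0021)
Hamilton product q⊗(0,ω) = (-1.2020819, -0.7071070, 0.7071070, -0.7778177)
updated quaternion q' = (-0.0240, 0.6925, 0.7208, -0.0155)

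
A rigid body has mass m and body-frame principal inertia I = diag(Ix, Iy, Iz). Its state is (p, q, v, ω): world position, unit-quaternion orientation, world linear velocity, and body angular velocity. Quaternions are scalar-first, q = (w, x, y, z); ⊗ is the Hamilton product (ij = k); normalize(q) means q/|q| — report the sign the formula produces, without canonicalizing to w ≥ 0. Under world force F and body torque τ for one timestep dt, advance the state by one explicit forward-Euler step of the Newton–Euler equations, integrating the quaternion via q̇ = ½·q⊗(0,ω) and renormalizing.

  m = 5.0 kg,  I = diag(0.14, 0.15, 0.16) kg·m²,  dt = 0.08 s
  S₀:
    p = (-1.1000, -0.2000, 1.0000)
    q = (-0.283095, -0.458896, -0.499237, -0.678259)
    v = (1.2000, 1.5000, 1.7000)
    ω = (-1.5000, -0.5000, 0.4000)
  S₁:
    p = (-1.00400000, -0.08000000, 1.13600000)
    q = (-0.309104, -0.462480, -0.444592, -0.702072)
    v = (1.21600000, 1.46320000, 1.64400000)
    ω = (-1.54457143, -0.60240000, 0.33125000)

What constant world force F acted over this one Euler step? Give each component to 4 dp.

Δv = v₁−v₀ = (0.01600000, -0.03680000, -0.05600000)
applied force F = (1.0000, -2.3000, -3.5000)

F = (1.0000, -2.3000, -3.5000)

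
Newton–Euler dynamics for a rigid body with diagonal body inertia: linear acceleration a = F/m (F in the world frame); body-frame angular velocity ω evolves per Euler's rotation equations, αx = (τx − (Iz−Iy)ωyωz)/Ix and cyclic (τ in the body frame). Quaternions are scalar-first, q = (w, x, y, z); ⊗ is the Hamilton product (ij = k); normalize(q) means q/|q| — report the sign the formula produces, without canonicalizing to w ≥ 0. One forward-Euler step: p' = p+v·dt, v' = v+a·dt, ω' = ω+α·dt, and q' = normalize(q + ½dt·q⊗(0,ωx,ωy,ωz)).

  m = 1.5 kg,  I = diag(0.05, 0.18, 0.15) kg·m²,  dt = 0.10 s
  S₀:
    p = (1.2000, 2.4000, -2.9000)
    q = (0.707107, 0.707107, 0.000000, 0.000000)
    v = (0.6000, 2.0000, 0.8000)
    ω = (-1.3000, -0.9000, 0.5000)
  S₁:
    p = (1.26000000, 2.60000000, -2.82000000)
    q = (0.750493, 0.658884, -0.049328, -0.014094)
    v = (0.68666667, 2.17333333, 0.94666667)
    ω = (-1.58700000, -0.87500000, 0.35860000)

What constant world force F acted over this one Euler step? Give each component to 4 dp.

v₁ − v₀ = (0.08666667, 0.17333333, 0.14666667)
m·(v₁−v₀)/dt = (1.3000, 2.6000, 2.2000)

F = (1.3000, 2.6000, 2.2000)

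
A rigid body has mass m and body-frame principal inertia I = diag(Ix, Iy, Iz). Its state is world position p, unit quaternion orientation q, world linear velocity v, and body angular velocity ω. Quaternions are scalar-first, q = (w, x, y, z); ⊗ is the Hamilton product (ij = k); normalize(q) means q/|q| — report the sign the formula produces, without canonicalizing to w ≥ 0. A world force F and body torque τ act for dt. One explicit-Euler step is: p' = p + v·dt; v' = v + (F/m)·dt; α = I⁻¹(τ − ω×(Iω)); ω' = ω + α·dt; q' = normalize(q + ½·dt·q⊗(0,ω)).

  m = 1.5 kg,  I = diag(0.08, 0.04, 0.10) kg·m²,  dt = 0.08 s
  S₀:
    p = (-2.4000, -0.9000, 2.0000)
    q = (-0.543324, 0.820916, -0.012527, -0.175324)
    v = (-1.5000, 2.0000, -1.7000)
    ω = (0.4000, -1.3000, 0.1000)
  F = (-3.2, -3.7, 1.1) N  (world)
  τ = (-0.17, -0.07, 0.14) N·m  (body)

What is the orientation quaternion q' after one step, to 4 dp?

q' = (-0.5556, 0.8019, 0.0096, -0.2197)

q⊗(0,ω) = (-0.3271191, -0.4465035, 0.5541000, -1.1165124)
q' = normalize(q + ½dt·q⊗(0,ω)) = (-0.5556, 0.8019, 0.0096, -0.2197)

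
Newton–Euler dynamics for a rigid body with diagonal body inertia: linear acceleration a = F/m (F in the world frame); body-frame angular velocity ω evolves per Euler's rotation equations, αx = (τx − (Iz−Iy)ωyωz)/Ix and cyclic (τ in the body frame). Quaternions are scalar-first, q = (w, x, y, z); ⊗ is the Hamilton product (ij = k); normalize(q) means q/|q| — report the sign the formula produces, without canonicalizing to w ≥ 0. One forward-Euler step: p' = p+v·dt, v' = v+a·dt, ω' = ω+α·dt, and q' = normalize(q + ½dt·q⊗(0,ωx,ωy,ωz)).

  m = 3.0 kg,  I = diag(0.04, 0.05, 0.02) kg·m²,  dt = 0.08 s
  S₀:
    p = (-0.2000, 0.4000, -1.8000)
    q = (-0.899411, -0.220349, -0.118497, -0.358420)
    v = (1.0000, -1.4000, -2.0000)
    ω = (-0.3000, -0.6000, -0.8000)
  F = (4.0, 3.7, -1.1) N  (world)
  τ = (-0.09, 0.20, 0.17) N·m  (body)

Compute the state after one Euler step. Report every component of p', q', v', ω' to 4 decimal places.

new position p' = (-0.1200, 0.2880, -1.9600)
v' = v + a·dt = (1.1067, -1.3013, -2.0293)
ω×(Iω) gyroscopic = (-0.0144, 0.0048, 0.0018)
angular accel α = (-1.8900, 3.9040, 8.4100)
new body rate ω' = (-0.4512, -0.2877, -0.1272)
2q̇ = q⊗(0,ω) = (-0.4239389, 0.1495689, 0.4708934, 0.8161891)
updated quaternion q' = (-0.9156, -0.2142, -0.0996, -0.3255)

p' = (-0.1200, 0.2880, -1.9600)
q' = (-0.9156, -0.2142, -0.0996, -0.3255)
v' = (1.1067, -1.3013, -2.0293)
ω' = (-0.4512, -0.2877, -0.1272)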